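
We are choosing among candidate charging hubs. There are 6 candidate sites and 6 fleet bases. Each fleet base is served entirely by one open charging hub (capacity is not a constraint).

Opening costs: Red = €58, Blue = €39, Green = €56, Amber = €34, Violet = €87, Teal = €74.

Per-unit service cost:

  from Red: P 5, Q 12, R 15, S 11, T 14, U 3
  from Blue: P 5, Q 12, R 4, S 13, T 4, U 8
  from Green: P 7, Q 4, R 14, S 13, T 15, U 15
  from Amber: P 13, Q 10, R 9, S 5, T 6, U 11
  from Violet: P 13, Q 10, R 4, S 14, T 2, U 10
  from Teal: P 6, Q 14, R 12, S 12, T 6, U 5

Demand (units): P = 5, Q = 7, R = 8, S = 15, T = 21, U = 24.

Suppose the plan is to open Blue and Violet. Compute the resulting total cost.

Each fleet base is assigned to its cheapest site among the open ones.
{Blue, Violet}: P→Blue 5·5=25, Q→Violet 10·7=70, R→Blue 4·8=32, S→Blue 13·15=195, T→Violet 2·21=42, U→Blue 8·24=192. Service 556; fixed 126; total 682.

Total cost: 682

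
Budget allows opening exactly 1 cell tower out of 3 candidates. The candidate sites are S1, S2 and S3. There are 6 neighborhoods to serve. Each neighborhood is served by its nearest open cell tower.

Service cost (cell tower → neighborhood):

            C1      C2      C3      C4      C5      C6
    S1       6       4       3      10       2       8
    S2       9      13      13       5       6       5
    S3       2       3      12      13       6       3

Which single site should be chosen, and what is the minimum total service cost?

With exactly 1 open, each neighborhood uses its cheapest among the chosen.
{S1}: C1→S1 6, C2→S1 4, C3→S1 3, C4→S1 10, C5→S1 2, C6→S1 8. Service cost 33.
{S3}: service cost 39
{S2}: service cost 51
Among all 3 size-1 choices, {S1} is lowest.

Choose S1 only; total service cost 33.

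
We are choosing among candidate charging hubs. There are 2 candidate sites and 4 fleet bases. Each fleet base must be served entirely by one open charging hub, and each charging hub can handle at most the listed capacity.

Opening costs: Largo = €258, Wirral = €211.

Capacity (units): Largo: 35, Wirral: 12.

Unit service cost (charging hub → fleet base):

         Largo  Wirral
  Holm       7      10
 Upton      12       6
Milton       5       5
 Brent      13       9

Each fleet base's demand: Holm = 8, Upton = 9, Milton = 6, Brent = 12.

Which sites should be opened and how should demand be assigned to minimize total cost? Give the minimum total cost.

Open {Largo}: Holm→Largo 7·8=56, Upton→Largo 12·9=108, Milton→Largo 5·6=30, Brent→Largo 13·12=156.
Loads: Largo carries 35/35. Service 350; fixed 258; total 608.
Next best feasible plan costs 765.

Minimum total cost: 608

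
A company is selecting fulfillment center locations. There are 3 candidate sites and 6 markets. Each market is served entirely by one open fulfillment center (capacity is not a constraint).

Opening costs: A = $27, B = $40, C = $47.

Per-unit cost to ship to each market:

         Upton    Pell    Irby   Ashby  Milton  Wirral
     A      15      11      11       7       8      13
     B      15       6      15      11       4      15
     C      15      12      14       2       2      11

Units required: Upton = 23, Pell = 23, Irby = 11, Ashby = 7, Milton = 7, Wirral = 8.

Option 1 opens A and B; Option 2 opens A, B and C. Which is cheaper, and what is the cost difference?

Option 2 is cheaper by 18.

Option 1: {A, B}: Upton→A 15·23=345, Pell→B 6·23=138, Irby→A 11·11=121, Ashby→A 7·7=49, Milton→B 4·7=28, Wirral→A 13·8=104. Service 785; fixed 67; total 852.
Option 2: {A, B, C}: Upton→A 15·23=345, Pell→B 6·23=138, Irby→A 11·11=121, Ashby→C 2·7=14, Milton→C 2·7=14, Wirral→C 11·8=88. Service 720; fixed 114; total 834.
Difference: |852 − 834| = 18.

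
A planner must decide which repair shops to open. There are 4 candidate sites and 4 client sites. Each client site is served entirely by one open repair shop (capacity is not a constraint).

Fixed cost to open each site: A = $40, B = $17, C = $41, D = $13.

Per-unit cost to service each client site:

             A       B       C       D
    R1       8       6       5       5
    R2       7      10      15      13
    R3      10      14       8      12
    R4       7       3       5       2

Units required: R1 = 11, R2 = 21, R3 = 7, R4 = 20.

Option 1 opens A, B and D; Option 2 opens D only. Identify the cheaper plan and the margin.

Option 1: {A, B, D}: R1→D 5·11=55, R2→A 7·21=147, R3→A 10·7=70, R4→D 2·20=40. Service 312; fixed 70; total 382.
Option 2: {D}: R1→D 5·11=55, R2→D 13·21=273, R3→D 12·7=84, R4→D 2·20=40. Service 452; fixed 13; total 465.
Difference: |382 − 465| = 83.

Option 1 is cheaper by 83.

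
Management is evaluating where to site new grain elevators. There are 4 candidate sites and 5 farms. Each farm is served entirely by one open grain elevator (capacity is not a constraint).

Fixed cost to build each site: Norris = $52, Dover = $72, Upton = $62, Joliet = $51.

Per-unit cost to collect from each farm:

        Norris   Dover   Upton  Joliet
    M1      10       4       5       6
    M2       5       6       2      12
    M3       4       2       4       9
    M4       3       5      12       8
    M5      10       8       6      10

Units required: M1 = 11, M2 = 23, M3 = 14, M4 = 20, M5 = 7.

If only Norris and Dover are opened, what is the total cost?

Each farm is assigned to its cheapest site among the open ones.
{Norris, Dover}: M1→Dover 4·11=44, M2→Norris 5·23=115, M3→Dover 2·14=28, M4→Norris 3·20=60, M5→Dover 8·7=56. Service 303; fixed 124; total 427.

Total cost: 427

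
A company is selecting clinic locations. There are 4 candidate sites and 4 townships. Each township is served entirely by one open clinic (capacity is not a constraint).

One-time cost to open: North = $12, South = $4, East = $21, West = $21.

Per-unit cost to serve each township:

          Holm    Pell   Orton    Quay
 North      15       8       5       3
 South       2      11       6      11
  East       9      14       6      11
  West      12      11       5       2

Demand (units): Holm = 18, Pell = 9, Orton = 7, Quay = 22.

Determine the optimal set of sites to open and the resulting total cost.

For any fixed open set, each township goes to its cheapest open site; total = fixed + service.
{North, South, West}: Holm→South 2·18=36, Pell→North 8·9=72, Orton→North 5·7=35, Quay→West 2·22=44. Service 187; fixed 37; total 224.
{North, South}: service 209 + fixed 16 = 225
{South, West}: service 214 + fixed 25 = 239
{North, South, East, West}: service 187 + fixed 58 = 245
(All 15 nonempty subsets were checked; North, South and West is lowest.)

Open North, South and West; minimum total cost 224.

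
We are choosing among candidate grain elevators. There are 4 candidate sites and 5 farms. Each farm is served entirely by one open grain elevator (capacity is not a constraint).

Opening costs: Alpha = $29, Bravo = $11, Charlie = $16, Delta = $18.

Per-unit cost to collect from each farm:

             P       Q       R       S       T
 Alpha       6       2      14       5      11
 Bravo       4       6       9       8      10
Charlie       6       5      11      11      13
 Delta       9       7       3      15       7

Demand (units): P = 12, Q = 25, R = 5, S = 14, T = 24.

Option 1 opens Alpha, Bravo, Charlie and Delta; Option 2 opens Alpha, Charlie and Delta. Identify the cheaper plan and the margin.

Option 1: {Alpha, Bravo, Charlie, Delta}: P→Bravo 4·12=48, Q→Alpha 2·25=50, R→Delta 3·5=15, S→Alpha 5·14=70, T→Delta 7·24=168. Service 351; fixed 74; total 425.
Option 2: {Alpha, Charlie, Delta}: P→Alpha 6·12=72, Q→Alpha 2·25=50, R→Delta 3·5=15, S→Alpha 5·14=70, T→Delta 7·24=168. Service 375; fixed 63; total 438.
Difference: |425 − 438| = 13.

Option 1 is cheaper by 13.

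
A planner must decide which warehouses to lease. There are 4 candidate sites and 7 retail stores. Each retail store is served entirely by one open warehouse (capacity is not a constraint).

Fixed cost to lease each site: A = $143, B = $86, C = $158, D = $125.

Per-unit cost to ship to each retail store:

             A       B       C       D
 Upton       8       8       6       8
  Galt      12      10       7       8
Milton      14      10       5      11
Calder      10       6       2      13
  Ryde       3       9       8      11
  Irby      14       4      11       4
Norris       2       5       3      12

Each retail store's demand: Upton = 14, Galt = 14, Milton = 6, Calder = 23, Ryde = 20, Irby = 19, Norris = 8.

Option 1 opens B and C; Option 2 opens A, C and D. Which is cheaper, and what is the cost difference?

Option 1 is cheaper by 74.

Option 1: {B, C}: Upton→C 6·14=84, Galt→C 7·14=98, Milton→C 5·6=30, Calder→C 2·23=46, Ryde→C 8·20=160, Irby→B 4·19=76, Norris→C 3·8=24. Service 518; fixed 244; total 762.
Option 2: {A, C, D}: Upton→C 6·14=84, Galt→C 7·14=98, Milton→C 5·6=30, Calder→C 2·23=46, Ryde→A 3·20=60, Irby→D 4·19=76, Norris→A 2·8=16. Service 410; fixed 426; total 836.
Difference: |762 − 836| = 74.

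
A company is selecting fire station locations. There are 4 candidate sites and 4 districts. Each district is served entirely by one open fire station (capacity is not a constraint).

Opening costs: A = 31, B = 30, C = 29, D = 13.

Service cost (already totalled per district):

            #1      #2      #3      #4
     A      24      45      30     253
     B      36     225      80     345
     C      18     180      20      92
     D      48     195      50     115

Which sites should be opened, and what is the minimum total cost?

Open A and C; minimum total cost 235.

For any fixed open set, each district goes to its cheapest open site; total = fixed + service.
{A, C}: #1→C 18, #2→A 45, #3→C 20, #4→C 92. Service 175; fixed 60; total 235.
{A, C, D}: service 175 + fixed 73 = 248
{A, D}: service 214 + fixed 44 = 258
{A, B, C, D}: service 175 + fixed 103 = 278
(All 15 nonempty subsets were checked; A and C is lowest.)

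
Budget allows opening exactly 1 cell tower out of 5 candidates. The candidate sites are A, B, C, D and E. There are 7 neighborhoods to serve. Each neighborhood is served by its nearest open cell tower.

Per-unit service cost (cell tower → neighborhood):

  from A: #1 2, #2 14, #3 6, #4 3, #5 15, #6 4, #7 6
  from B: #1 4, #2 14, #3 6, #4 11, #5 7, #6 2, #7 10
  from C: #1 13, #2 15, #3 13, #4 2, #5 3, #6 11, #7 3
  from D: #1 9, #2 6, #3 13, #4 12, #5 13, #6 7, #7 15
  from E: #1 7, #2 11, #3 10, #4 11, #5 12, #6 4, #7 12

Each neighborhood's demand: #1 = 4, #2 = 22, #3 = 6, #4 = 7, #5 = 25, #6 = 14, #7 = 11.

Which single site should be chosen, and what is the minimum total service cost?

Choose C only; total service cost 736.

With exactly 1 open, each neighborhood uses its cheapest among the chosen.
{C}: #1→C 13·4=52, #2→C 15·22=330, #3→C 13·6=78, #4→C 2·7=14, #5→C 3·25=75, #6→C 11·14=154, #7→C 3·11=33. Service cost 736.
{B}: service cost 750
{A}: service cost 870
Among all 5 size-1 choices, {C} is lowest.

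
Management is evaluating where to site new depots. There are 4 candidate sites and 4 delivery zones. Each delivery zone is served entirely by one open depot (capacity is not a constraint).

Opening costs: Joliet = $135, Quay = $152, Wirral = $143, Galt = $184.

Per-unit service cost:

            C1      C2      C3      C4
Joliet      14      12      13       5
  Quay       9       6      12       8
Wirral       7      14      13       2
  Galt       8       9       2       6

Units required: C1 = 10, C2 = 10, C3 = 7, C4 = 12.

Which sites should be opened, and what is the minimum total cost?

Open Galt only; minimum total cost 440.

For any fixed open set, each delivery zone goes to its cheapest open site; total = fixed + service.
{Galt}: C1→Galt 8·10=80, C2→Galt 9·10=90, C3→Galt 2·7=14, C4→Galt 6·12=72. Service 256; fixed 184; total 440.
{Wirral}: service 325 + fixed 143 = 468
{Quay}: service 330 + fixed 152 = 482
{Joliet, Quay, Wirral, Galt}: C1→Wirral 7·10=70, C2→Quay 6·10=60, C3→Galt 2·7=14, C4→Wirral 2·12=24. Service 168; fixed 614; total 782.
No other subset beats 440.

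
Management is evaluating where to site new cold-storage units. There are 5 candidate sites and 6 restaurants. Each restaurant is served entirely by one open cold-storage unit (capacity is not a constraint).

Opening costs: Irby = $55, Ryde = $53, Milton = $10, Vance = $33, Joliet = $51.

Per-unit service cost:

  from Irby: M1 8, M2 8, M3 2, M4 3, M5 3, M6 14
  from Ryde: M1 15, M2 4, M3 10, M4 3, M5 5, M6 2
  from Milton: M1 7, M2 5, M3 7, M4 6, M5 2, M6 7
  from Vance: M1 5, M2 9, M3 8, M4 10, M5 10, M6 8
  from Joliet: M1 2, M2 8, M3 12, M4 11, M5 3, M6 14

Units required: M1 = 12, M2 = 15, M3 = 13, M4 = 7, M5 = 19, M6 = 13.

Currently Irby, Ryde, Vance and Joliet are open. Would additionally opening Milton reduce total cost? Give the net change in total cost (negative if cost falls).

Yes — net change −9 (cost falls by 9).

Current service cost with {Irby, Ryde, Vance, Joliet}: 214.
Adding Milton: each restaurant re-picks its cheapest; new service cost 195, saving 19.
Extra fixed cost: 10. Net change = 10 − 19 = -9.
(Totals: 406 → 397.)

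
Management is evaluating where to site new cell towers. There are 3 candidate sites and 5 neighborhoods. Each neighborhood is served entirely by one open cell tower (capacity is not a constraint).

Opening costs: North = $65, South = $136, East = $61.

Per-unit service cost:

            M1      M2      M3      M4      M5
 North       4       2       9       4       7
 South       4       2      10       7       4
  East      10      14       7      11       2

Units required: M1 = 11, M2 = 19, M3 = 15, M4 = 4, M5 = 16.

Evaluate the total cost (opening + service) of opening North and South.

Each neighborhood is assigned to its cheapest site among the open ones.
{North, South}: M1→North 4·11=44, M2→North 2·19=38, M3→North 9·15=135, M4→North 4·4=16, M5→South 4·16=64. Service 297; fixed 201; total 498.

Total cost: 498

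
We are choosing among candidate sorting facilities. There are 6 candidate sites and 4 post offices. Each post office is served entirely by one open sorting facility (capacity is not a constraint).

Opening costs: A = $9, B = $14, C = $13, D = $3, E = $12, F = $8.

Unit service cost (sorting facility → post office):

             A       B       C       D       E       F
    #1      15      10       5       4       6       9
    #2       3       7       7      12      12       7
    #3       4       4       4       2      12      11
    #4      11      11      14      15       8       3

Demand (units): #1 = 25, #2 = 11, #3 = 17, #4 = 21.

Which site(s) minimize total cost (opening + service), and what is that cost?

Open A, D and F; minimum total cost 250.

For any fixed open set, each post office goes to its cheapest open site; total = fixed + service.
{A, D, F}: #1→D 4·25=100, #2→A 3·11=33, #3→D 2·17=34, #4→F 3·21=63. Service 230; fixed 20; total 250.
{A, D, E, F}: service 230 + fixed 32 = 262
{A, C, D, F}: #1→D 4·25=100, #2→A 3·11=33, #3→D 2·17=34, #4→F 3·21=63. Service 230; fixed 33; total 263.
{A, B, C, D, E, F}: #1→D 4·25=100, #2→A 3·11=33, #3→D 2·17=34, #4→F 3·21=63. Service 230; fixed 59; total 289.
No other subset beats 250.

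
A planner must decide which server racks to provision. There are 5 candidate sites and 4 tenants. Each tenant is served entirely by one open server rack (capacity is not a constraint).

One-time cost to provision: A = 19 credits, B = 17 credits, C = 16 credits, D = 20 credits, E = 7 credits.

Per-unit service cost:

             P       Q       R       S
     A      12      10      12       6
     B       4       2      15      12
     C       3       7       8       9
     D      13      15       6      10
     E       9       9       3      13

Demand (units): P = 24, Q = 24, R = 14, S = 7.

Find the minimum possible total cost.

Minimum total cost: 263

For any fixed open set, each tenant goes to its cheapest open site; total = fixed + service.
{A, B, C, E}: P→C 3·24=72, Q→B 2·24=48, R→E 3·14=42, S→A 6·7=42. Service 204; fixed 59; total 263.
{B, C, E}: P→C 3·24=72, Q→B 2·24=48, R→E 3·14=42, S→C 9·7=63. Service 225; fixed 40; total 265.
{A, B, E}: service 228 + fixed 43 = 271
{A, B, C, D, E}: service 204 + fixed 79 = 283
No other subset beats 263.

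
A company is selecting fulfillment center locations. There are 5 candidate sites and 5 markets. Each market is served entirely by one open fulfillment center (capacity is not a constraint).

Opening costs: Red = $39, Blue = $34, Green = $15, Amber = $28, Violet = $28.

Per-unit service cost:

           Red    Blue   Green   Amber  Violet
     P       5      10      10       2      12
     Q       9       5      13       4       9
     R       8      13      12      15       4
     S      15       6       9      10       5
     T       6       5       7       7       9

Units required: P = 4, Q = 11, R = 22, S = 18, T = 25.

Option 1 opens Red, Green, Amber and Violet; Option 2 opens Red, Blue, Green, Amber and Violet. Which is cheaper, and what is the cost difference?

Option 1: {Red, Green, Amber, Violet}: P→Amber 2·4=8, Q→Amber 4·11=44, R→Violet 4·22=88, S→Violet 5·18=90, T→Red 6·25=150. Service 380; fixed 110; total 490.
Option 2: {Red, Blue, Green, Amber, Violet}: P→Amber 2·4=8, Q→Amber 4·11=44, R→Violet 4·22=88, S→Violet 5·18=90, T→Blue 5·25=125. Service 355; fixed 144; total 499.
Difference: |490 − 499| = 9.

Option 1 is cheaper by 9.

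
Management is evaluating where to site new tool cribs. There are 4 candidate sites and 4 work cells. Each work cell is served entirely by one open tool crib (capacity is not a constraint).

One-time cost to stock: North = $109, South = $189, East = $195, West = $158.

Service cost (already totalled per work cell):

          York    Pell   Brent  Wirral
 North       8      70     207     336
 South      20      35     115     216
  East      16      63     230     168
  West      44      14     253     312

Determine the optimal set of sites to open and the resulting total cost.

Open South only; minimum total cost 575.

For any fixed open set, each work cell goes to its cheapest open site; total = fixed + service.
{South}: York→South 20, Pell→South 35, Brent→South 115, Wirral→South 216. Service 386; fixed 189; total 575.
{North, South}: York→North 8, Pell→South 35, Brent→South 115, Wirral→South 216. Service 374; fixed 298; total 672.
{East}: service 477 + fixed 195 = 672
{North, South, East, West}: York→North 8, Pell→West 14, Brent→South 115, Wirral→East 168. Service 305; fixed 651; total 956.
No other subset beats 575.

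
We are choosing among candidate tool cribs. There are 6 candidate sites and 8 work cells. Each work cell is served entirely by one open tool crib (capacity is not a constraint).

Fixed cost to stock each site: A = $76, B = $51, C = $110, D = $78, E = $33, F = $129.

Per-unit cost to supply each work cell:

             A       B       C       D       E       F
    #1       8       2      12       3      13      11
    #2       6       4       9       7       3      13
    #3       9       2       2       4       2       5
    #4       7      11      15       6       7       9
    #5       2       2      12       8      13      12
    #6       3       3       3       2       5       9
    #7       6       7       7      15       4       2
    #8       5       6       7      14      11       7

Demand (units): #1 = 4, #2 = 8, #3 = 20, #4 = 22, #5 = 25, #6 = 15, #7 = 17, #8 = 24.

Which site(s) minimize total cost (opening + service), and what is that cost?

Open B and E; minimum total cost 617.

For any fixed open set, each work cell goes to its cheapest open site; total = fixed + service.
{B, E}: #1→B 2·4=8, #2→E 3·8=24, #3→B 2·20=40, #4→E 7·22=154, #5→B 2·25=50, #6→B 3·15=45, #7→E 4·17=68, #8→B 6·24=144. Service 533; fixed 84; total 617.
{A, E}: #1→A 8·4=32, #2→E 3·8=24, #3→E 2·20=40, #4→A 7·22=154, #5→A 2·25=50, #6→A 3·15=45, #7→E 4·17=68, #8→A 5·24=120. Service 533; fixed 109; total 642.
{B, D, E}: #1→B 2·4=8, #2→E 3·8=24, #3→B 2·20=40, #4→D 6·22=132, #5→B 2·25=50, #6→D 2·15=30, #7→E 4·17=68, #8→B 6·24=144. Service 496; fixed 162; total 658.
{A, B, C, D, E, F}: service 438 + fixed 477 = 915
No other subset beats 617.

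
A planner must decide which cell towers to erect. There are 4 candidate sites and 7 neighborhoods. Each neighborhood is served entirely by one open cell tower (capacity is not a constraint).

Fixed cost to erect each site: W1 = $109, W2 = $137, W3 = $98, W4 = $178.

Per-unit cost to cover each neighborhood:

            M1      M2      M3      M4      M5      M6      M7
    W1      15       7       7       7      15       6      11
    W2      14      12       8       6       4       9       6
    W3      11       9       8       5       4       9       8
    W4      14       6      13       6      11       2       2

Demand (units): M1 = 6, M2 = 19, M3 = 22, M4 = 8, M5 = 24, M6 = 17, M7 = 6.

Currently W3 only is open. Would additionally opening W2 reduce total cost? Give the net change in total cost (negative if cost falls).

Current service cost with {W3}: 750.
Adding W2: each neighborhood re-picks its cheapest; new service cost 738, saving 12.
Extra fixed cost: 137. Net change = 137 − 12 = 125.
(Totals: 848 → 973.)

No — net change +125 (cost rises by 125).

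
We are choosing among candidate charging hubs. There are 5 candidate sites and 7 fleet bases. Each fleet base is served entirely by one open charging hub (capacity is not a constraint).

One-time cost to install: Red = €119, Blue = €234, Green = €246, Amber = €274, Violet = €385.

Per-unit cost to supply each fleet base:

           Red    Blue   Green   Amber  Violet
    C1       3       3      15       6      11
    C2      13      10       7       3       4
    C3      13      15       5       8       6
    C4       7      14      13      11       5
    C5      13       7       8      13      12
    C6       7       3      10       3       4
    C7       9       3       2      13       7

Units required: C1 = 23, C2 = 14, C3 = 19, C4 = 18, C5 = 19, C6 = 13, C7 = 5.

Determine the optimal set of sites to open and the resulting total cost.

For any fixed open set, each fleet base goes to its cheapest open site; total = fixed + service.
{Red, Green}: C1→Red 3·23=69, C2→Green 7·14=98, C3→Green 5·19=95, C4→Red 7·18=126, C5→Green 8·19=152, C6→Red 7·13=91, C7→Green 2·5=10. Service 641; fixed 365; total 1006.
{Red, Amber}: service 720 + fixed 393 = 1113
{Red, Blue}: service 769 + fixed 353 = 1122
{Red, Blue, Green, Amber, Violet}: service 478 + fixed 1258 = 1736
No other subset beats 1006.

Open Red and Green; minimum total cost 1006.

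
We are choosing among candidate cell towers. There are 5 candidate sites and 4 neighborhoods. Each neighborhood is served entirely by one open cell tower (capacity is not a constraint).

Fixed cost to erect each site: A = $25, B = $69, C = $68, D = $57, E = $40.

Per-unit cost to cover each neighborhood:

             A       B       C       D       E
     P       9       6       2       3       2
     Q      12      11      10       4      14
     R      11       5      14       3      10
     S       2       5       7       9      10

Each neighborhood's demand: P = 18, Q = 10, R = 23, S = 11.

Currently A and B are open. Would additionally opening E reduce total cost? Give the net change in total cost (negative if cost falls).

Yes — net change −32 (cost falls by 32).

Current service cost with {A, B}: 355.
Adding E: each neighborhood re-picks its cheapest; new service cost 283, saving 72.
Extra fixed cost: 40. Net change = 40 − 72 = -32.
(Totals: 449 → 417.)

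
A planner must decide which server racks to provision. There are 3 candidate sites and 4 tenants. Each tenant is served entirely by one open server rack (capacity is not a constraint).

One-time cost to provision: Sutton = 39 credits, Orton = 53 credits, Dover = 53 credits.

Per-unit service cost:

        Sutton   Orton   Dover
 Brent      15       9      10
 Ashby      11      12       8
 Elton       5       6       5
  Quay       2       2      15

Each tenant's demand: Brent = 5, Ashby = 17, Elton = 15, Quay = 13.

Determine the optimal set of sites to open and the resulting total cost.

Open Sutton and Dover; minimum total cost 379.

For any fixed open set, each tenant goes to its cheapest open site; total = fixed + service.
{Sutton, Dover}: Brent→Dover 10·5=50, Ashby→Dover 8·17=136, Elton→Sutton 5·15=75, Quay→Sutton 2·13=26. Service 287; fixed 92; total 379.
{Orton, Dover}: Brent→Orton 9·5=45, Ashby→Dover 8·17=136, Elton→Dover 5·15=75, Quay→Orton 2·13=26. Service 282; fixed 106; total 388.
{Sutton}: Brent→Sutton 15·5=75, Ashby→Sutton 11·17=187, Elton→Sutton 5·15=75, Quay→Sutton 2·13=26. Service 363; fixed 39; total 402.
{Sutton, Orton, Dover}: Brent→Orton 9·5=45, Ashby→Dover 8·17=136, Elton→Sutton 5·15=75, Quay→Sutton 2·13=26. Service 282; fixed 145; total 427.
No other subset beats 379.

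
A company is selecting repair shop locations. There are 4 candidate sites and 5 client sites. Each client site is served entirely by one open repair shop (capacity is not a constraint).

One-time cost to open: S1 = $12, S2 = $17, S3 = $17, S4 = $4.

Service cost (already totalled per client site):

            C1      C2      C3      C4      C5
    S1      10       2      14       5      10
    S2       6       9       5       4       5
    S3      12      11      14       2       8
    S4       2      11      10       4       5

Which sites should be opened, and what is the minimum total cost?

Open S4 only; minimum total cost 36.

For any fixed open set, each client site goes to its cheapest open site; total = fixed + service.
{S4}: C1→S4 2, C2→S4 11, C3→S4 10, C4→S4 4, C5→S4 5. Service 32; fixed 4; total 36.
{S1, S4}: C1→S4 2, C2→S1 2, C3→S4 10, C4→S4 4, C5→S4 5. Service 23; fixed 16; total 39.
{S2}: service 29 + fixed 17 = 46
{S1, S2, S3, S4}: service 16 + fixed 50 = 66
No other subset beats 36.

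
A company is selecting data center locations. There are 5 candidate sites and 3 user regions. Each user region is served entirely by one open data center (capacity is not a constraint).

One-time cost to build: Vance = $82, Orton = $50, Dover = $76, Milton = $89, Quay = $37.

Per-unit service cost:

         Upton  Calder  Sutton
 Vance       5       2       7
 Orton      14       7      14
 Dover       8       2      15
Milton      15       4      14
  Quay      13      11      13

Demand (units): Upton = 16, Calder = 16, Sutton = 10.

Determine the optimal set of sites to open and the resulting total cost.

For any fixed open set, each user region goes to its cheapest open site; total = fixed + service.
{Vance}: Upton→Vance 5·16=80, Calder→Vance 2·16=32, Sutton→Vance 7·10=70. Service 182; fixed 82; total 264.
{Vance, Quay}: service 182 + fixed 119 = 301
{Vance, Orton}: service 182 + fixed 132 = 314
{Vance, Orton, Dover, Milton, Quay}: Upton→Vance 5·16=80, Calder→Vance 2·16=32, Sutton→Vance 7·10=70. Service 182; fixed 334; total 516.
No other subset beats 264.

Open Vance only; minimum total cost 264.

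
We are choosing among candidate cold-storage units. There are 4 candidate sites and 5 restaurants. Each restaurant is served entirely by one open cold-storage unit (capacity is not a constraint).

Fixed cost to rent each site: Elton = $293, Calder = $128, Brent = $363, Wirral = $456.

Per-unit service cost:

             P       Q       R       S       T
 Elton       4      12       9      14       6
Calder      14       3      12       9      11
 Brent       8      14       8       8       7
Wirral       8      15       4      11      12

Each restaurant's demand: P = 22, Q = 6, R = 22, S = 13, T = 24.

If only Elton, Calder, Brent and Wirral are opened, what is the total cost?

Total cost: 1682

Each restaurant is assigned to its cheapest site among the open ones.
{Elton, Calder, Brent, Wirral}: P→Elton 4·22=88, Q→Calder 3·6=18, R→Wirral 4·22=88, S→Brent 8·13=104, T→Elton 6·24=144. Service 442; fixed 1240; total 1682.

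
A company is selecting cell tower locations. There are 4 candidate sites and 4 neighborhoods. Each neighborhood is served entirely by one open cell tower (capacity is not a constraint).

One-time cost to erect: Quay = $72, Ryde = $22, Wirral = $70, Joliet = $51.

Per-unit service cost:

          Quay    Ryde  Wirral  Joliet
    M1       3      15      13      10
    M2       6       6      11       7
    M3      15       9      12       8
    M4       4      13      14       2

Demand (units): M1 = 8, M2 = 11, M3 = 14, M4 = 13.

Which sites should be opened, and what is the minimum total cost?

Open Joliet only; minimum total cost 346.

For any fixed open set, each neighborhood goes to its cheapest open site; total = fixed + service.
{Joliet}: M1→Joliet 10·8=80, M2→Joliet 7·11=77, M3→Joliet 8·14=112, M4→Joliet 2·13=26. Service 295; fixed 51; total 346.
{Quay, Joliet}: service 228 + fixed 123 = 351
{Ryde, Joliet}: M1→Joliet 10·8=80, M2→Ryde 6·11=66, M3→Joliet 8·14=112, M4→Joliet 2·13=26. Service 284; fixed 73; total 357.
{Quay, Ryde, Wirral, Joliet}: M1→Quay 3·8=24, M2→Quay 6·11=66, M3→Joliet 8·14=112, M4→Joliet 2·13=26. Service 228; fixed 215; total 443.
(All 15 nonempty subsets were checked; Joliet only is lowest.)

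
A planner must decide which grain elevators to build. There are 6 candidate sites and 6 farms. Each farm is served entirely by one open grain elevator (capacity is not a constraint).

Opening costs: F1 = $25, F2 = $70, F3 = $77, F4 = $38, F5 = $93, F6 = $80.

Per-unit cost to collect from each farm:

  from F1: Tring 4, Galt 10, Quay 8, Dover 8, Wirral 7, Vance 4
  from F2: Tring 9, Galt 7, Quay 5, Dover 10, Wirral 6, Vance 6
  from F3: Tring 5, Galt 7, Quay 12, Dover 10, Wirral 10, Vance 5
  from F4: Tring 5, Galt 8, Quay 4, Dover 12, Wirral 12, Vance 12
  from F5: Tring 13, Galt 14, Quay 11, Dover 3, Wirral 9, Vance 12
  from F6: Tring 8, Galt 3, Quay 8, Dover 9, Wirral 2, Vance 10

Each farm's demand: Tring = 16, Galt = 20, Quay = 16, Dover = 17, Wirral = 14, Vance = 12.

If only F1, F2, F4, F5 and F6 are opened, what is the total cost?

Each farm is assigned to its cheapest site among the open ones.
{F1, F2, F4, F5, F6}: Tring→F1 4·16=64, Galt→F6 3·20=60, Quay→F4 4·16=64, Dover→F5 3·17=51, Wirral→F6 2·14=28, Vance→F1 4·12=48. Service 315; fixed 306; total 621.

Total cost: 621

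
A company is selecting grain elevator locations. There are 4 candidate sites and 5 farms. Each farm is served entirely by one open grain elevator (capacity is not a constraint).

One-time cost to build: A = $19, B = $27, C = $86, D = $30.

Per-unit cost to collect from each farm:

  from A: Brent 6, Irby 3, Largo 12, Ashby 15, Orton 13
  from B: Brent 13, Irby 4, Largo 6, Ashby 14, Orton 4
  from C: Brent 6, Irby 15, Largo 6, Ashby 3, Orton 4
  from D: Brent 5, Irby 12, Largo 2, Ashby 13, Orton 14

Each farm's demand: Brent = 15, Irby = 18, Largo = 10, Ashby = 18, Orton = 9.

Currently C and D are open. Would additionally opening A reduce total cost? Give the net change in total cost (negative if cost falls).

Current service cost with {C, D}: 401.
Adding A: each farm re-picks its cheapest; new service cost 239, saving 162.
Extra fixed cost: 19. Net change = 19 − 162 = -143.
(Totals: 517 → 374.)

Yes — net change −143 (cost falls by 143).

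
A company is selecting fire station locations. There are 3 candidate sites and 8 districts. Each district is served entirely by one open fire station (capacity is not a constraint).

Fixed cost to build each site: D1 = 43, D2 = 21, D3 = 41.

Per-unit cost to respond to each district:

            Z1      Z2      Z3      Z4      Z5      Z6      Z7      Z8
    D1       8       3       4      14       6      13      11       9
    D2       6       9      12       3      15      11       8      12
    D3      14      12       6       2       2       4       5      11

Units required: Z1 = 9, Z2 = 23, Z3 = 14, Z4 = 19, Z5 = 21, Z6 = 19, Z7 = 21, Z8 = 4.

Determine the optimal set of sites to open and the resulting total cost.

For any fixed open set, each district goes to its cheapest open site; total = fixed + service.
{D1, D3}: Z1→D1 8·9=72, Z2→D1 3·23=69, Z3→D1 4·14=56, Z4→D3 2·19=38, Z5→D3 2·21=42, Z6→D3 4·19=76, Z7→D3 5·21=105, Z8→D1 9·4=36. Service 494; fixed 84; total 578.
{D1, D2, D3}: service 476 + fixed 105 = 581
{D2, D3}: Z1→D2 6·9=54, Z2→D2 9·23=207, Z3→D3 6·14=84, Z4→D3 2·19=38, Z5→D3 2·21=42, Z6→D3 4·19=76, Z7→D3 5·21=105, Z8→D3 11·4=44. Service 650; fixed 62; total 712.
{D2}: Z1→D2 6·9=54, Z2→D2 9·23=207, Z3→D2 12·14=168, Z4→D2 3·19=57, Z5→D2 15·21=315, Z6→D2 11·19=209, Z7→D2 8·21=168, Z8→D2 12·4=48. Service 1226; fixed 21; total 1247.
No other subset beats 578.

Open D1 and D3; minimum total cost 578.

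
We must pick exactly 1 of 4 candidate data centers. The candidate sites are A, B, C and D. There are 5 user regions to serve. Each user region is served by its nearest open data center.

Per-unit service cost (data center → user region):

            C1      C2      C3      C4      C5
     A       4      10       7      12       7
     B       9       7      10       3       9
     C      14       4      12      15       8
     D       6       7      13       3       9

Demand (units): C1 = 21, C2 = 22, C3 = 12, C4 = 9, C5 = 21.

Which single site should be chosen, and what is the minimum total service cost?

Choose A only; total service cost 643.

With exactly 1 open, each user region uses its cheapest among the chosen.
{A}: C1→A 4·21=84, C2→A 10·22=220, C3→A 7·12=84, C4→A 12·9=108, C5→A 7·21=147. Service cost 643.
{D}: service cost 652
{B}: service cost 679
Among all 4 size-1 choices, {A} is lowest.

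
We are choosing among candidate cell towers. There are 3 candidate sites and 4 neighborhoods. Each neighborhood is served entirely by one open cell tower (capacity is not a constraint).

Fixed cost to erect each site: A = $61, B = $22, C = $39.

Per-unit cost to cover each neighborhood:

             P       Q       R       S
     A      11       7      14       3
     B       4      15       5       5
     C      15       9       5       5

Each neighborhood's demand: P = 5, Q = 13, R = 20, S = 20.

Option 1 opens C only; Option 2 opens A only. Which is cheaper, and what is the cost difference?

Option 1 is cheaper by 116.

Option 1: {C}: P→C 15·5=75, Q→C 9·13=117, R→C 5·20=100, S→C 5·20=100. Service 392; fixed 39; total 431.
Option 2: {A}: P→A 11·5=55, Q→A 7·13=91, R→A 14·20=280, S→A 3·20=60. Service 486; fixed 61; total 547.
Difference: |431 − 547| = 116.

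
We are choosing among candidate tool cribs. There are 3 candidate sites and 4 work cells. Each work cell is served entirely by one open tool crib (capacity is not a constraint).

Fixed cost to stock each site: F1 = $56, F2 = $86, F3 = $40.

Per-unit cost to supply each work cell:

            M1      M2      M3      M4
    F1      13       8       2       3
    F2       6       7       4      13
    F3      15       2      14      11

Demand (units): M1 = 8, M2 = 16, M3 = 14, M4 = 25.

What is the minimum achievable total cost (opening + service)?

Minimum total cost: 335

For any fixed open set, each work cell goes to its cheapest open site; total = fixed + service.
{F1, F3}: M1→F1 13·8=104, M2→F3 2·16=32, M3→F1 2·14=28, M4→F1 3·25=75. Service 239; fixed 96; total 335.
{F1, F2, F3}: service 183 + fixed 182 = 365
{F1}: service 335 + fixed 56 = 391
{F3}: service 623 + fixed 40 = 663
No other subset beats 335.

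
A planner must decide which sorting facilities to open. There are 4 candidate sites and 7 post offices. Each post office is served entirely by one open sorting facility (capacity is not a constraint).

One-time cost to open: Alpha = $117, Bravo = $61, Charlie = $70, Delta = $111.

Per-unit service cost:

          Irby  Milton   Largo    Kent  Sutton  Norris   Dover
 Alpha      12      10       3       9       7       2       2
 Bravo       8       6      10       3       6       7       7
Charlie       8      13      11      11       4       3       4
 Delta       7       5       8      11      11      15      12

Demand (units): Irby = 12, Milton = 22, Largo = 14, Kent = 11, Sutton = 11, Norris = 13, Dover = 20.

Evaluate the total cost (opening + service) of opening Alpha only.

Total cost: 765

Each post office is assigned to its cheapest site among the open ones.
{Alpha}: Irby→Alpha 12·12=144, Milton→Alpha 10·22=220, Largo→Alpha 3·14=42, Kent→Alpha 9·11=99, Sutton→Alpha 7·11=77, Norris→Alpha 2·13=26, Dover→Alpha 2·20=40. Service 648; fixed 117; total 765.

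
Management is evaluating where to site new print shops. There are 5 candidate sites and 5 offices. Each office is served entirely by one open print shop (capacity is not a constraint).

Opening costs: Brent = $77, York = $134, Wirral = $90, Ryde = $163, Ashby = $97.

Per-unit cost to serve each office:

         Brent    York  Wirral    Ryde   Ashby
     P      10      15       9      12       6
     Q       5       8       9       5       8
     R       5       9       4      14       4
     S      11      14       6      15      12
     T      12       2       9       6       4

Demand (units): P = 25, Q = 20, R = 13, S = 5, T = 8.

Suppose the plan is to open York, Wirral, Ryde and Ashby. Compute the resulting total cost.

Total cost: 832

Each office is assigned to its cheapest site among the open ones.
{York, Wirral, Ryde, Ashby}: P→Ashby 6·25=150, Q→Ryde 5·20=100, R→Wirral 4·13=52, S→Wirral 6·5=30, T→York 2·8=16. Service 348; fixed 484; total 832.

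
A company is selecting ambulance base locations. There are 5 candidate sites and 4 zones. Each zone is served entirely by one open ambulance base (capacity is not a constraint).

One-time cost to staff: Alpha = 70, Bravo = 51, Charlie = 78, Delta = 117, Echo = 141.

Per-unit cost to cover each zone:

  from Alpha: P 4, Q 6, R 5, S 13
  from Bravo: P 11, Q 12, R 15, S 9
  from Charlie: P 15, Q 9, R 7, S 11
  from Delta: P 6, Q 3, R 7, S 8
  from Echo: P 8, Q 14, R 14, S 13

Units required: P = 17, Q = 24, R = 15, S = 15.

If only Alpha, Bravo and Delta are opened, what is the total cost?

Each zone is assigned to its cheapest site among the open ones.
{Alpha, Bravo, Delta}: P→Alpha 4·17=68, Q→Delta 3·24=72, R→Alpha 5·15=75, S→Delta 8·15=120. Service 335; fixed 238; total 573.

Total cost: 573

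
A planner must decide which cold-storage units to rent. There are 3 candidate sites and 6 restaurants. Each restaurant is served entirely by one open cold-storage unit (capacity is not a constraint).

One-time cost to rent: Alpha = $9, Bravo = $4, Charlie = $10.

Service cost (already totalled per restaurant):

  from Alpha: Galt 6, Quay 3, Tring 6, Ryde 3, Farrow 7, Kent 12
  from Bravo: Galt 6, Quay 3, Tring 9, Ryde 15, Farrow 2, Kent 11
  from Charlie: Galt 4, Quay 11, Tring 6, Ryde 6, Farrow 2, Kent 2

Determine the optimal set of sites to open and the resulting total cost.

For any fixed open set, each restaurant goes to its cheapest open site; total = fixed + service.
{Bravo, Charlie}: Galt→Charlie 4, Quay→Bravo 3, Tring→Charlie 6, Ryde→Charlie 6, Farrow→Bravo 2, Kent→Charlie 2. Service 23; fixed 14; total 37.
{Alpha, Charlie}: service 20 + fixed 19 = 39
{Charlie}: Galt→Charlie 4, Quay→Charlie 11, Tring→Charlie 6, Ryde→Charlie 6, Farrow→Charlie 2, Kent→Charlie 2. Service 31; fixed 10; total 41.
{Alpha, Bravo, Charlie}: Galt→Charlie 4, Quay→Alpha 3, Tring→Alpha 6, Ryde→Alpha 3, Farrow→Bravo 2, Kent→Charlie 2. Service 20; fixed 23; total 43.
No other subset beats 37.

Open Bravo and Charlie; minimum total cost 37.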